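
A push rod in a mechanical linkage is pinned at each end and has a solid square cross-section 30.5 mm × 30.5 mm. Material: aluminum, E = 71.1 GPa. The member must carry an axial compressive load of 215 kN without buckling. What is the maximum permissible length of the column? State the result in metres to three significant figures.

L_max ≈ 0.485 m

I = a⁴/12 = 30.5⁴/12 = 7.211×10^4 mm⁴
I = 7.211×10^-8 m⁴
At the buckling limit P_cr = P = 2.150×10^5 N
From P_cr = π²EI/(K·L)²:  L = (1/K)·√(π²EI/P_cr) = (1/1)·√(π²×7.11×10^10×7.211×10^-8/2.150×10^5)
L = 0.485 m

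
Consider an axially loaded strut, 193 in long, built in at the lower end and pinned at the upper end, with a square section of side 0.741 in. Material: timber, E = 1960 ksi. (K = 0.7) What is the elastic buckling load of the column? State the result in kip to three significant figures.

I = a⁴/12 = 0.741⁴/12 = 2.512×10^-2 in⁴
Effective length L_e = K·L = 0.7 × 193 = 135.1 in
P_cr = π²EI / L_e² = π² × 1960×10³ × 2.512×10^-2 / 135.1² = 26.63 lb

P_cr ≈ 0.0266 kip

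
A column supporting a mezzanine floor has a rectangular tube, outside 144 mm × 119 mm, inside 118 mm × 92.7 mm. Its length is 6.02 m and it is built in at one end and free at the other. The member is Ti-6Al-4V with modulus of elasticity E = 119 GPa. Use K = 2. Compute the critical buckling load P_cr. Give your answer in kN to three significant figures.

Weak-axis I_min = (h_o·b_o³ − h_i·b_i³)/12 with b_o = 119, b_i = 92.70 mm (shorter outer/inner sides).
I_min = (144×119³ − 118.0×92.70³)/12 = 1.239×10^7 mm⁴
I = 1.239×10^7 mm⁴ = 1.239×10^-5 m⁴
Effective length L_e = K·L = 2 × 6.02 = 12.04 m
P_cr = π²EI / L_e² = π² × 119×10⁹ × 1.239×10^-5 / 12.04² = 1.004×10^5 N

P_cr ≈ 100 kN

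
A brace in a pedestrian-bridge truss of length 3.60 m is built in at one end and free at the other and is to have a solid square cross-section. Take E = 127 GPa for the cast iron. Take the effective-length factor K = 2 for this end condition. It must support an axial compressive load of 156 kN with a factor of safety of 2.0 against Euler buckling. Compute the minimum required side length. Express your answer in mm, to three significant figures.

a ≈ 112 mm

Required P_cr = n·P = 2.0 × 156 = 312.0 kN
L_e = K·L = 2 × 3.60 = 7.200 m
Required I = P_cr·L_e²/(π²E) = 3.120×10^5 × 7.200² / (π² × 1.27×10^11) = 1.290×10^-5 m⁴
I_req = 1.290×10^7 mm⁴
Solid square: I = a⁴/12  ⇒  a = (12I)^(1/4) = (12×1.290×10^7)^(1/4) = 112 mm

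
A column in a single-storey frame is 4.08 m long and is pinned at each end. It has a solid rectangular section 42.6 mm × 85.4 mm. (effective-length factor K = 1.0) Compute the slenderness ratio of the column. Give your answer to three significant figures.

λ ≈ 332

For a rectangle r_min = b/√12 = 42.6/√12 = 12.30 mm
L_e = K·L = 1 × 4.08 m = 4.080 m = 4080.0 mm
λ = L_e / r_min = 4080.0 / 12.30 = 332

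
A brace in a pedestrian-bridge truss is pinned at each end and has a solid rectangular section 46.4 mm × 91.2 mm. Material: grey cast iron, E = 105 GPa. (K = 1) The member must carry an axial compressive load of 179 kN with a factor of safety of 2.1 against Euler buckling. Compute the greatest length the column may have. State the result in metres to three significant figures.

L_max ≈ 1.45 m

Buckling occurs about the weak axis: I_min = h·b³/12 with b = 46.4 mm (the shorter side).
I_min = 91.2×46.4³/12 = 7.592×10^5 mm⁴
I = 7.592×10^-7 m⁴
Required critical load P_cr = n·P = 2.1 × 179 = 375.9 kN = 3.759×10^5 N
From P_cr = π²EI/(K·L)²:  L = (1/K)·√(π²EI/P_cr) = (1/1)·√(π²×1.05×10^11×7.592×10^-7/3.759×10^5)
L = 1.45 m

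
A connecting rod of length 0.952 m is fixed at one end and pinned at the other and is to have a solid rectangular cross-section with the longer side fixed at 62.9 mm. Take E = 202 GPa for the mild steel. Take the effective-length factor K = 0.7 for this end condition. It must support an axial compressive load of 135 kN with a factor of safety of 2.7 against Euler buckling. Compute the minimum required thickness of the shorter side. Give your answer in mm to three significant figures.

b ≈ 24.9 mm

Required P_cr = n·P = 2.7 × 135 = 364.5 kN
L_e = K·L = 0.7 × 0.952 = 0.6664 m
Required I = P_cr·L_e²/(π²E) = 3.645×10^5 × 0.6664² / (π² × 2.02×10^11) = 8.119×10^-8 m⁴
I_req = 8.119×10^4 mm⁴
Rectangle, weak axis: I_min = h·b³/12 with h = 62.9 mm fixed  ⇒  b = (12I/h)^(1/3) = 24.9 mm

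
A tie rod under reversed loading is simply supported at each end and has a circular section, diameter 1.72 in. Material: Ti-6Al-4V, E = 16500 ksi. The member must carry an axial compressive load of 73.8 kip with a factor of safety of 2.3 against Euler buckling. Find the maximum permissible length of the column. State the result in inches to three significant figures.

I = πd⁴/64 = π×1.72⁴/64 = 0.4296 in⁴
Required critical load P_cr = n·P = 2.3 × 73.8 = 169.7 kip = 1.697×10^5 lb
From P_cr = π²EI/(K·L)²:  L = (1/K)·√(π²EI/P_cr) = (1/1)·√(π²×1.65×10^7×0.4296/1.697×10^5)
L = 20.3 in

L_max ≈ 20.3 in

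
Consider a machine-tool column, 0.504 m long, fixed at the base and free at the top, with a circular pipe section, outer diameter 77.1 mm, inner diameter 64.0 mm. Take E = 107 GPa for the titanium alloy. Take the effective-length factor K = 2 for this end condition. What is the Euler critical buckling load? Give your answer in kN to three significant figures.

d_o = 77.1 mm, d_i = 64.0 mm
I = π(d_o⁴ − d_i⁴)/64 = π(77.1⁴ − 64.00⁴)/64 = 9.110×10^5 mm⁴
I = 9.110×10^5 mm⁴ = 9.110×10^-7 m⁴
Effective length L_e = K·L = 2 × 0.504 = 1.008 m
P_cr = π²EI / L_e² = π² × 107×10⁹ × 9.110×10^-7 / 1.008² = 9.469×10^5 N

P_cr ≈ 947 kN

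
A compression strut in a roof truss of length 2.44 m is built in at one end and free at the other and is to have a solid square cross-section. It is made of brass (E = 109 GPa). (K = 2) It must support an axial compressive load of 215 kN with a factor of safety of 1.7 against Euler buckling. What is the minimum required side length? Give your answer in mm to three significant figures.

a ≈ 99.3 mm

Required P_cr = n·P = 1.7 × 215 = 365.5 kN
L_e = K·L = 2 × 2.44 = 4.880 m
Required I = P_cr·L_e²/(π²E) = 3.655×10^5 × 4.880² / (π² × 1.09×10^11) = 8.091×10^-6 m⁴
I_req = 8.091×10^6 mm⁴
Solid square: I = a⁴/12  ⇒  a = (12I)^(1/4) = (12×8.091×10^6)^(1/4) = 99.3 mm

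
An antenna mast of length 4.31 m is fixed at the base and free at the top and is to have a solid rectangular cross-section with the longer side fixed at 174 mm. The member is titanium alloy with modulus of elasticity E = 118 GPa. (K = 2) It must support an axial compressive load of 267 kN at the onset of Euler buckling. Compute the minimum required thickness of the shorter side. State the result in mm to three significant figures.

b ≈ 106 mm

L_e = K·L = 2 × 4.31 = 8.620 m
Required I = P_cr·L_e²/(π²E) = 2.670×10^5 × 8.620² / (π² × 1.18×10^11) = 1.704×10^-5 m⁴
I_req = 1.704×10^7 mm⁴
Rectangle, weak axis: I_min = h·b³/12 with h = 174 mm fixed  ⇒  b = (12I/h)^(1/3) = 106 mm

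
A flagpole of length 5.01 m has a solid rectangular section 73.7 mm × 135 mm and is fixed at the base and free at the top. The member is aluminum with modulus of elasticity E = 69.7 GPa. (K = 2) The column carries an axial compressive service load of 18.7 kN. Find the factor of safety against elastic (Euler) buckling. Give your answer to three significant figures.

n ≈ 1.65

Buckling occurs about the weak axis: I_min = h·b³/12 with b = 73.7 mm (the shorter side).
I_min = 135×73.7³/12 = 4.504×10^6 mm⁴
I = 4.504×10^6 mm⁴ = 4.504×10^-6 m⁴
Effective length L_e = K·L = 2 × 5.01 = 10.02 m
P_cr = π²EI / L_e² = π² × 69.7×10⁹ × 4.504×10^-6 / 10.02² = 3.086×10^4 N
Factor of safety n = P_cr / P = 30.857 / 18.7 = 1.65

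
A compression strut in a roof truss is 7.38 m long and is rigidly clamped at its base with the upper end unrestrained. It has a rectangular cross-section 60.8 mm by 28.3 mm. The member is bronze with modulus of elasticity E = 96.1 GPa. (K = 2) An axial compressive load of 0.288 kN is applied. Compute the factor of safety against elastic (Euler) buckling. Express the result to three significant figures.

n ≈ 1.74

Buckling occurs about the weak axis: I_min = h·b³/12 with b = 28.3 mm (the shorter side).
I_min = 60.8×28.3³/12 = 1.148×10^5 mm⁴
I = 1.148×10^5 mm⁴ = 1.148×10^-7 m⁴
Effective length L_e = K·L = 2 × 7.38 = 14.76 m
P_cr = π²EI / L_e² = π² × 96.1×10⁹ × 1.148×10^-7 / 14.76² = 500.0 N
Factor of safety n = P_cr / P = 0.49996 / 0.288 = 1.74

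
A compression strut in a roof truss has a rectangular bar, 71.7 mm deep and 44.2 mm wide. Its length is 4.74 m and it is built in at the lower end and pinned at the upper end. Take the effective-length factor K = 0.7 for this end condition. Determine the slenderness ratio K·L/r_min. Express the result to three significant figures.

For a rectangle r_min = b/√12 = 44.2/√12 = 12.76 mm
L_e = K·L = 0.7 × 4.74 m = 3.318 m = 3318.0 mm
λ = L_e / r_min = 3318.0 / 12.76 = 260

λ ≈ 260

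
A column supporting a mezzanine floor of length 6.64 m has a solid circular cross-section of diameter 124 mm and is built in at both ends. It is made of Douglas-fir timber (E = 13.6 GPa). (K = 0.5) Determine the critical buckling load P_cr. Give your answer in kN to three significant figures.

P_cr ≈ 141 kN

I = πd⁴/64 = π×124⁴/64 = 1.161×10^7 mm⁴
I = 1.161×10^7 mm⁴ = 1.161×10^-5 m⁴
Effective length L_e = K·L = 0.5 × 6.64 = 3.320 m
P_cr = π²EI / L_e² = π² × 13.6×10⁹ × 1.161×10^-5 / 3.320² = 1.413×10^5 N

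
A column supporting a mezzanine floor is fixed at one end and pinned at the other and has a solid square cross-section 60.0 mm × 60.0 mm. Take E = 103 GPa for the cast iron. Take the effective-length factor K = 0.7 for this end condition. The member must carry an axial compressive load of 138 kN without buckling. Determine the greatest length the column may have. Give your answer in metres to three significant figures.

I = a⁴/12 = 60.0⁴/12 = 1.080×10^6 mm⁴
I = 1.080×10^-6 m⁴
At the buckling limit P_cr = P = 1.380×10^5 N
From P_cr = π²EI/(K·L)²:  L = (1/K)·√(π²EI/P_cr) = (1/0.7)·√(π²×1.03×10^11×1.080×10^-6/1.380×10^5)
L = 4.03 m

L_max ≈ 4.03 m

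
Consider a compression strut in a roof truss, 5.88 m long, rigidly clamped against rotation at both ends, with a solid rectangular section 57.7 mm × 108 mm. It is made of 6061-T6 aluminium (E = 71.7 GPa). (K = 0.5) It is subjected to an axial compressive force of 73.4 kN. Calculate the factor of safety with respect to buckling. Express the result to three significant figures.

n ≈ 1.93

Buckling occurs about the weak axis: I_min = h·b³/12 with b = 57.7 mm (the shorter side).
I_min = 108×57.7³/12 = 1.729×10^6 mm⁴
I = 1.729×10^6 mm⁴ = 1.729×10^-6 m⁴
Effective length L_e = K·L = 0.5 × 5.88 = 2.940 m
P_cr = π²EI / L_e² = π² × 71.7×10⁹ × 1.729×10^-6 / 2.940² = 1.415×10^5 N
Factor of safety n = P_cr / P = 141.54 / 73.4 = 1.93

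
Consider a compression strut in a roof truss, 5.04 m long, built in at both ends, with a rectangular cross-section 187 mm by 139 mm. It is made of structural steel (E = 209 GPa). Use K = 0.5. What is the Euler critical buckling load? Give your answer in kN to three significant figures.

Buckling occurs about the weak axis: I_min = h·b³/12 with b = 139 mm (the shorter side).
I_min = 187×139³/12 = 4.185×10^7 mm⁴
I = 4.185×10^7 mm⁴ = 4.185×10^-5 m⁴
Effective length L_e = K·L = 0.5 × 5.04 = 2.520 m
P_cr = π²EI / L_e² = π² × 209×10⁹ × 4.185×10^-5 / 2.520² = 1.359×10^7 N

P_cr ≈ 13600 kN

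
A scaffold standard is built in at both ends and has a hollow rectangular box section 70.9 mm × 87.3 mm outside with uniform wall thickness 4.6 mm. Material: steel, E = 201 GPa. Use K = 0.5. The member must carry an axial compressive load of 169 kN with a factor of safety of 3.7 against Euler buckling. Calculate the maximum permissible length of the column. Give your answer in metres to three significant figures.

L_max ≈ 3.67 m

Inner dimensions: h_i = 87.3 − 2×4.6 = 78.10 mm, b_i = 70.9 − 2×4.6 = 61.70 mm
Weak-axis I_min = (h_o·b_o³ − h_i·b_i³)/12 with b_o = 70.9, b_i = 61.70 mm (shorter outer/inner sides).
I_min = (87.3×70.9³ − 78.10×61.70³)/12 = 1.064×10^6 mm⁴
I = 1.064×10^-6 m⁴
Required critical load P_cr = n·P = 3.7 × 169 = 625.3 kN = 6.253×10^5 N
From P_cr = π²EI/(K·L)²:  L = (1/K)·√(π²EI/P_cr) = (1/0.5)·√(π²×2.01×10^11×1.064×10^-6/6.253×10^5)
L = 3.67 m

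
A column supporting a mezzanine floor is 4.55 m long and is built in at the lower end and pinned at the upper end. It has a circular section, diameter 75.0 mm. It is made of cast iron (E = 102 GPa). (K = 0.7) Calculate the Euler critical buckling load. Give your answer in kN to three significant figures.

I = πd⁴/64 = π×75.0⁴/64 = 1.553×10^6 mm⁴
I = 1.553×10^6 mm⁴ = 1.553×10^-6 m⁴
Effective length L_e = K·L = 0.7 × 4.55 = 3.185 m
P_cr = π²EI / L_e² = π² × 102×10⁹ × 1.553×10^-6 / 3.185² = 1.541×10^5 N

P_cr ≈ 154 kN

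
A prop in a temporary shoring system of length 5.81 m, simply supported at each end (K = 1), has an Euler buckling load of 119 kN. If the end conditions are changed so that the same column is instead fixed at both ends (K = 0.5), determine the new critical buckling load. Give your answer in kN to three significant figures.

P_cr ∝ 1/K², so P_cr,new = P_cr,old × (K_old/K_new)² = 119 × (1/0.5)²
= 119 × 4.000 = 476 kN

P_cr ≈ 476 kN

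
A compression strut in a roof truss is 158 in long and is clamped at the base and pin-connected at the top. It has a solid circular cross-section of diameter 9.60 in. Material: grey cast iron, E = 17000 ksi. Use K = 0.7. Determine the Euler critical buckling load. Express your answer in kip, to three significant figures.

P_cr ≈ 5720 kip

I = πd⁴/64 = π×9.60⁴/64 = 416.9 in⁴
Effective length L_e = K·L = 0.7 × 158 = 110.6 in
P_cr = π²EI / L_e² = π² × 17000×10³ × 416.9 / 110.6² = 5.719×10^6 lb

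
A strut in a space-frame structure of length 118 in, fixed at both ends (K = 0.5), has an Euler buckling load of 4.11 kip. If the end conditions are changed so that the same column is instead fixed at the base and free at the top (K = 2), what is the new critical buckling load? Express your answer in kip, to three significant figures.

P_cr ≈ 0.257 kip

P_cr ∝ 1/K², so P_cr,new = P_cr,old × (K_old/K_new)² = 4.11 × (0.5/2)²
= 4.11 × 0.06250 = 0.257 kip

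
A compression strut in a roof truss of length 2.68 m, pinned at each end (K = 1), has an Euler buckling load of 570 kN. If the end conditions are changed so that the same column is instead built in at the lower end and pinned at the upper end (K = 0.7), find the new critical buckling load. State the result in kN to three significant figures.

P_cr ≈ 1160 kN

P_cr ∝ 1/K², so P_cr,new = P_cr,old × (K_old/K_new)² = 570 × (1/0.7)²
= 570 × 2.041 = 1160 kN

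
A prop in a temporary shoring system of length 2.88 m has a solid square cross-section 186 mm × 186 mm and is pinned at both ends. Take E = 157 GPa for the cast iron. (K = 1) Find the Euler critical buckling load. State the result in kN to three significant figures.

P_cr ≈ 18600 kN

I = a⁴/12 = 186⁴/12 = 9.974×10^7 mm⁴
I = 9.974×10^7 mm⁴ = 9.974×10^-5 m⁴
Effective length L_e = K·L = 1 × 2.88 = 2.880 m
P_cr = π²EI / L_e² = π² × 157×10⁹ × 9.974×10^-5 / 2.880² = 1.863×10^7 N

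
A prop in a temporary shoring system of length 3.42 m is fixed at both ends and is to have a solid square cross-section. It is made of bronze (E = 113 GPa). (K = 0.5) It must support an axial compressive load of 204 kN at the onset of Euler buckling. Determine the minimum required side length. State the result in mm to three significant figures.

L_e = K·L = 0.5 × 3.42 = 1.710 m
Required I = P_cr·L_e²/(π²E) = 2.040×10^5 × 1.710² / (π² × 1.13×10^11) = 5.349×10^-7 m⁴
I_req = 5.349×10^5 mm⁴
Solid square: I = a⁴/12  ⇒  a = (12I)^(1/4) = (12×5.349×10^5)^(1/4) = 50.3 mm

a ≈ 50.3 mm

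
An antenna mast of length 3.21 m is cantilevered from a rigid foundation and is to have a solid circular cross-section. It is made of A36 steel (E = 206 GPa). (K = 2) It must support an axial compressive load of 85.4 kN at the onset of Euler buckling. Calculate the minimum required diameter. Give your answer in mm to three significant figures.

L_e = K·L = 2 × 3.21 = 6.420 m
Required I = P_cr·L_e²/(π²E) = 8.540×10^4 × 6.420² / (π² × 2.06×10^11) = 1.731×10^-6 m⁴
I_req = 1.731×10^6 mm⁴
Solid circle: I = πd⁴/64  ⇒  d = (64I/π)^(1/4) = (64×1.731×10^6/π)^(1/4) = 77.1 mm

d ≈ 77.1 mm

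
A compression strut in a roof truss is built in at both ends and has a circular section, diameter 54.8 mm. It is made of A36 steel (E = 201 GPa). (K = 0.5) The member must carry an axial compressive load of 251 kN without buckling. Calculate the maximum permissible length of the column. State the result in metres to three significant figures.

I = πd⁴/64 = π×54.8⁴/64 = 4.427×10^5 mm⁴
I = 4.427×10^-7 m⁴
At the buckling limit P_cr = P = 2.510×10^5 N
From P_cr = π²EI/(K·L)²:  L = (1/K)·√(π²EI/P_cr) = (1/0.5)·√(π²×2.01×10^11×4.427×10^-7/2.510×10^5)
L = 3.74 m

L_max ≈ 3.74 m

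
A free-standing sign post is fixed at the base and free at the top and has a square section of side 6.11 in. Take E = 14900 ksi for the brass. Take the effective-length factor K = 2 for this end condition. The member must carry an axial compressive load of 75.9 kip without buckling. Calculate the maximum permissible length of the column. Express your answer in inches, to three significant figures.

I = a⁴/12 = 6.11⁴/12 = 116.1 in⁴
At the buckling limit P_cr = P = 7.590×10^4 lb
From P_cr = π²EI/(K·L)²:  L = (1/K)·√(π²EI/P_cr) = (1/2)·√(π²×1.49×10^7×116.1/7.590×10^4)
L = 237 in

L_max ≈ 237 in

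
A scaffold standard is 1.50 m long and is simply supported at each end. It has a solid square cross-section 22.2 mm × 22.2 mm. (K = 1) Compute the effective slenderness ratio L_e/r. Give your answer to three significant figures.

For a square r = a/√12 = 22.2/√12 = 6.409 mm
L_e = K·L = 1 × 1.50 m = 1.500 m = 1500.0 mm
λ = L_e / r_min = 1500.0 / 6.409 = 234

λ ≈ 234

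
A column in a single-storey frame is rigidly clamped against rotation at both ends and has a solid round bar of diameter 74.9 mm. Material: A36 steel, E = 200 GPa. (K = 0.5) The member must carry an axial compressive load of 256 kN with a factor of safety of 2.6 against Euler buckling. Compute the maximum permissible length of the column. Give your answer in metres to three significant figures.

I = πd⁴/64 = π×74.9⁴/64 = 1.545×10^6 mm⁴
I = 1.545×10^-6 m⁴
Required critical load P_cr = n·P = 2.6 × 256 = 665.6 kN = 6.656×10^5 N
From P_cr = π²EI/(K·L)²:  L = (1/K)·√(π²EI/P_cr) = (1/0.5)·√(π²×2.00×10^11×1.545×10^-6/6.656×10^5)
L = 4.28 m

L_max ≈ 4.28 m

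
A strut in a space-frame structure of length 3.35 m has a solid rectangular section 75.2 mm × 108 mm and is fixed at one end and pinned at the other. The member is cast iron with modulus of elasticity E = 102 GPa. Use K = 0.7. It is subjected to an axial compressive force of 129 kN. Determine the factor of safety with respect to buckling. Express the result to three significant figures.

n ≈ 5.43

Buckling occurs about the weak axis: I_min = h·b³/12 with b = 75.2 mm (the shorter side).
I_min = 108×75.2³/12 = 3.827×10^6 mm⁴
I = 3.827×10^6 mm⁴ = 3.827×10^-6 m⁴
Effective length L_e = K·L = 0.7 × 3.35 = 2.345 m
P_cr = π²EI / L_e² = π² × 102×10⁹ × 3.827×10^-6 / 2.345² = 7.007×10^5 N
Factor of safety n = P_cr / P = 700.66 / 129 = 5.43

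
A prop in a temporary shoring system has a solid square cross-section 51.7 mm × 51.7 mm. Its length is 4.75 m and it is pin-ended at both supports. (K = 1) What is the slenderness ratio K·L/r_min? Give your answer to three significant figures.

I = a⁴/12 = 51.7⁴/12 = 5.954×10^5 mm⁴
A = 2.673×10^3 mm²;  r_min = √(I/A) = √(5.954×10^5/2.673×10^3) = 14.92 mm
L_e = K·L = 1 × 4.75 m = 4.750 m = 4750.0 mm
λ = L_e / r_min = 4750.0 / 14.92 = 318

λ ≈ 318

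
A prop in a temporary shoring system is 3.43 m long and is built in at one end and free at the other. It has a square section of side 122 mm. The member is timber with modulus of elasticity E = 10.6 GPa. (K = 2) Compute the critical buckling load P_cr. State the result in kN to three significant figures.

I = a⁴/12 = 122⁴/12 = 1.846×10^7 mm⁴
I = 1.846×10^7 mm⁴ = 1.846×10^-5 m⁴
Effective length L_e = K·L = 2 × 3.43 = 6.860 m
P_cr = π²EI / L_e² = π² × 10.6×10⁹ × 1.846×10^-5 / 6.860² = 4.104×10^4 N

P_cr ≈ 41.0 kN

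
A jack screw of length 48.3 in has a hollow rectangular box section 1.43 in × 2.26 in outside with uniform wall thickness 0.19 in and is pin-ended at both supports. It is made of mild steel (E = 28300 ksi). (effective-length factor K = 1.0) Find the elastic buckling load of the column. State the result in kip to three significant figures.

P_cr ≈ 44.2 kip

Inner dimensions: h_i = 2.26 − 2×0.19 = 1.880 in, b_i = 1.43 − 2×0.19 = 1.050 in
Weak-axis I_min = (h_o·b_o³ − h_i·b_i³)/12 with b_o = 1.43, b_i = 1.050 in (shorter outer/inner sides).
I_min = (2.26×1.43³ − 1.880×1.050³)/12 = 0.3694 in⁴
Effective length L_e = K·L = 1 × 48.3 = 48.30 in
P_cr = π²EI / L_e² = π² × 28300×10³ × 0.3694 / 48.30² = 4.422×10^4 lb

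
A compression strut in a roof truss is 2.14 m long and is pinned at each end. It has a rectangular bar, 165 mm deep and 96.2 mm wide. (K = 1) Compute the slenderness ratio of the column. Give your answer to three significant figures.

λ ≈ 77.1

For a rectangle r_min = b/√12 = 96.2/√12 = 27.77 mm
L_e = K·L = 1 × 2.14 m = 2.140 m = 2140.0 mm
λ = L_e / r_min = 2140.0 / 27.77 = 77.1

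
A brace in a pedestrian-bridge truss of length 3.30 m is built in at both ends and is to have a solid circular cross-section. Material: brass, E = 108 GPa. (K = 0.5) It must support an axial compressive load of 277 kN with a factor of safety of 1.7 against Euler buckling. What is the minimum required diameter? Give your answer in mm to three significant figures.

d ≈ 70.4 mm

Required P_cr = n·P = 1.7 × 277 = 470.9 kN
L_e = K·L = 0.5 × 3.30 = 1.650 m
Required I = P_cr·L_e²/(π²E) = 4.709×10^5 × 1.650² / (π² × 1.08×10^11) = 1.203×10^-6 m⁴
I_req = 1.203×10^6 mm⁴
Solid circle: I = πd⁴/64  ⇒  d = (64I/π)^(1/4) = (64×1.203×10^6/π)^(1/4) = 70.4 mm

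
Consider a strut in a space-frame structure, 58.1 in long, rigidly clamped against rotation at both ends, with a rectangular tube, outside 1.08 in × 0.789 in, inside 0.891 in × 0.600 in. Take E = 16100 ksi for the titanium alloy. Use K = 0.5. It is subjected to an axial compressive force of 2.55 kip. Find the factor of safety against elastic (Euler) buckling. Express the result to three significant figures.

n ≈ 2.08

Weak-axis I_min = (h_o·b_o³ − h_i·b_i³)/12 with b_o = 0.789, b_i = 0.6000 in (shorter outer/inner sides).
I_min = (1.08×0.789³ − 0.8910×0.6000³)/12 = 2.817×10^-2 in⁴
Effective length L_e = K·L = 0.5 × 58.1 = 29.05 in
P_cr = π²EI / L_e² = π² × 16100×10³ × 2.817×10^-2 / 29.05² = 5.304×10^3 lb
Factor of safety n = P_cr / P = 5.3037 / 2.55 = 2.08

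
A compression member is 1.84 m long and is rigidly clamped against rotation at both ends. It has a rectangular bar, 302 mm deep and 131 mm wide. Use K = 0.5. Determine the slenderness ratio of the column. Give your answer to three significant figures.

λ ≈ 24.3

For a rectangle r_min = b/√12 = 131/√12 = 37.82 mm
L_e = K·L = 0.5 × 1.84 m = 0.9200 m = 920.00 mm
λ = L_e / r_min = 920.00 / 37.82 = 24.3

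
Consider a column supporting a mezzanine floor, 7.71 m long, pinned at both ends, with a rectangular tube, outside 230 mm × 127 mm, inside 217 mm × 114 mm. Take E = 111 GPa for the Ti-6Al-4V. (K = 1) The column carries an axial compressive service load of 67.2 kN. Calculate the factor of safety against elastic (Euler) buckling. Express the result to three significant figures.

Weak-axis I_min = (h_o·b_o³ − h_i·b_i³)/12 with b_o = 127, b_i = 114.0 mm (shorter outer/inner sides).
I_min = (230×127³ − 217.0×114.0³)/12 = 1.247×10^7 mm⁴
I = 1.247×10^7 mm⁴ = 1.247×10^-5 m⁴
Effective length L_e = K·L = 1 × 7.71 = 7.710 m
P_cr = π²EI / L_e² = π² × 111×10⁹ × 1.247×10^-5 / 7.710² = 2.298×10^5 N
Factor of safety n = P_cr / P = 229.81 / 67.2 = 3.42

n ≈ 3.42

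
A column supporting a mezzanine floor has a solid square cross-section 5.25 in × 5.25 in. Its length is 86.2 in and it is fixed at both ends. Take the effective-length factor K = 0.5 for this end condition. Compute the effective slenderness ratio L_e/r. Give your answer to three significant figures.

I = a⁴/12 = 5.25⁴/12 = 63.31 in⁴
A = 27.56 in²;  r_min = √(I/A) = √(63.31/27.56) = 1.516 in
L_e = K·L = 0.5 × 86.2 = 43.10 in
λ = L_e / r_min = 43.100 / 1.516 = 28.4

λ ≈ 28.4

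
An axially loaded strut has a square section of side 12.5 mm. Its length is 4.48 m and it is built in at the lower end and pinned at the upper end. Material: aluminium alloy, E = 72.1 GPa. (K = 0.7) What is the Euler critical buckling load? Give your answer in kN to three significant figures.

I = a⁴/12 = 12.5⁴/12 = 2.035×10^3 mm⁴
I = 2.035×10^3 mm⁴ = 2.035×10^-9 m⁴
Effective length L_e = K·L = 0.7 × 4.48 = 3.136 m
P_cr = π²EI / L_e² = π² × 72.1×10⁹ × 2.035×10^-9 / 3.136² = 147.2 N

P_cr ≈ 0.147 kN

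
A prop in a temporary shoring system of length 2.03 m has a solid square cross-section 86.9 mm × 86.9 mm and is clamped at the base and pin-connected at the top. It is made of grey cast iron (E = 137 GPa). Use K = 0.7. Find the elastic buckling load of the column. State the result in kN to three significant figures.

P_cr ≈ 3180 kN

I = a⁴/12 = 86.9⁴/12 = 4.752×10^6 mm⁴
I = 4.752×10^6 mm⁴ = 4.752×10^-6 m⁴
Effective length L_e = K·L = 0.7 × 2.03 = 1.421 m
P_cr = π²EI / L_e² = π² × 137×10⁹ × 4.752×10^-6 / 1.421² = 3.182×10^6 N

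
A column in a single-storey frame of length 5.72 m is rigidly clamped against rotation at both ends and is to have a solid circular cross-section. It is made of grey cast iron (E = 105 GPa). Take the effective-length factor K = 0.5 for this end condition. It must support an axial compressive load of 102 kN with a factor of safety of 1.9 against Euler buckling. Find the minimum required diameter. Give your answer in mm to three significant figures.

Required P_cr = n·P = 1.9 × 102 = 193.8 kN
L_e = K·L = 0.5 × 5.72 = 2.860 m
Required I = P_cr·L_e²/(π²E) = 1.938×10^5 × 2.860² / (π² × 1.05×10^11) = 1.530×10^-6 m⁴
I_req = 1.530×10^6 mm⁴
Solid circle: I = πd⁴/64  ⇒  d = (64I/π)^(1/4) = (64×1.530×10^6/π)^(1/4) = 74.7 mm

d ≈ 74.7 mm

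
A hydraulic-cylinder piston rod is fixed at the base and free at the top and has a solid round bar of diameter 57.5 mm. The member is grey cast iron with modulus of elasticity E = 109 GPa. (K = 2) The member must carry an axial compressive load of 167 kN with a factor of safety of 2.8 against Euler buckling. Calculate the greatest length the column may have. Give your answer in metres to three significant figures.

L_max ≈ 0.556 m

I = πd⁴/64 = π×57.5⁴/64 = 5.366×10^5 mm⁴
I = 5.366×10^-7 m⁴
Required critical load P_cr = n·P = 2.8 × 167 = 467.6 kN = 4.676×10^5 N
From P_cr = π²EI/(K·L)²:  L = (1/K)·√(π²EI/P_cr) = (1/2)·√(π²×1.09×10^11×5.366×10^-7/4.676×10^5)
L = 0.556 m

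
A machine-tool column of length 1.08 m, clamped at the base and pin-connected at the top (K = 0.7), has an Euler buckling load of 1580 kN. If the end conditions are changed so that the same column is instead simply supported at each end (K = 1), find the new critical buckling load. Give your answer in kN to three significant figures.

P_cr ∝ 1/K², so P_cr,new = P_cr,old × (K_old/K_new)² = 1580 × (0.7/1)²
= 1580 × 0.4900 = 774 kN

P_cr ≈ 774 kN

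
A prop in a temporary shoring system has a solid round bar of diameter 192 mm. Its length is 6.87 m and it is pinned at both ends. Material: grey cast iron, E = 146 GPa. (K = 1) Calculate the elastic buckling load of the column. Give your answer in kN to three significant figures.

P_cr ≈ 2040 kN

I = πd⁴/64 = π×192⁴/64 = 6.671×10^7 mm⁴
I = 6.671×10^7 mm⁴ = 6.671×10^-5 m⁴
Effective length L_e = K·L = 1 × 6.87 = 6.870 m
P_cr = π²EI / L_e² = π² × 146×10⁹ × 6.671×10^-5 / 6.870² = 2.037×10^6 N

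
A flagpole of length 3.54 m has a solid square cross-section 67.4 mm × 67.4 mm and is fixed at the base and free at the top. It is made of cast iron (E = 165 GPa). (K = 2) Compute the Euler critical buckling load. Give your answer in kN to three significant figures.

I = a⁴/12 = 67.4⁴/12 = 1.720×10^6 mm⁴
I = 1.720×10^6 mm⁴ = 1.720×10^-6 m⁴
Effective length L_e = K·L = 2 × 3.54 = 7.080 m
P_cr = π²EI / L_e² = π² × 165×10⁹ × 1.720×10^-6 / 7.080² = 5.587×10^4 N

P_cr ≈ 55.9 kN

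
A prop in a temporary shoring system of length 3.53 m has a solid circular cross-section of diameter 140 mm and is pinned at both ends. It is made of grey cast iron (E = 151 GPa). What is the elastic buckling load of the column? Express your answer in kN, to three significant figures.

I = πd⁴/64 = π×140⁴/64 = 1.886×10^7 mm⁴
I = 1.886×10^7 mm⁴ = 1.886×10^-5 m⁴
Effective length L_e = K·L = 1 × 3.53 = 3.530 m
P_cr = π²EI / L_e² = π² × 151×10⁹ × 1.886×10^-5 / 3.530² = 2.255×10^6 N

P_cr ≈ 2260 kN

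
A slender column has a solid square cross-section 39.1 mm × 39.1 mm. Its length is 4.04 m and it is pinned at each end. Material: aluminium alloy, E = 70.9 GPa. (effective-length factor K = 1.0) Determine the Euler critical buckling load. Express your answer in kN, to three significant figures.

I = a⁴/12 = 39.1⁴/12 = 1.948×10^5 mm⁴
I = 1.948×10^5 mm⁴ = 1.948×10^-7 m⁴
Effective length L_e = K·L = 1 × 4.04 = 4.040 m
P_cr = π²EI / L_e² = π² × 70.9×10⁹ × 1.948×10^-7 / 4.040² = 8.350×10^3 N

P_cr ≈ 8.35 kN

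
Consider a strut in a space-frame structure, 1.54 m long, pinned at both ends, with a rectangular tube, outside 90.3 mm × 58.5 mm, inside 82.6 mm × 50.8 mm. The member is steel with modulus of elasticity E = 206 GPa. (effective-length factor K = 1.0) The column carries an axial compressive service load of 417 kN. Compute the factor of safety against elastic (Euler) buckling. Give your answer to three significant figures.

n ≈ 1.24

Weak-axis I_min = (h_o·b_o³ − h_i·b_i³)/12 with b_o = 58.5, b_i = 50.80 mm (shorter outer/inner sides).
I_min = (90.3×58.5³ − 82.60×50.80³)/12 = 6.041×10^5 mm⁴
I = 6.041×10^5 mm⁴ = 6.041×10^-7 m⁴
Effective length L_e = K·L = 1 × 1.54 = 1.540 m
P_cr = π²EI / L_e² = π² × 206×10⁹ × 6.041×10^-7 / 1.540² = 5.179×10^5 N
Factor of safety n = P_cr / P = 517.92 / 417 = 1.24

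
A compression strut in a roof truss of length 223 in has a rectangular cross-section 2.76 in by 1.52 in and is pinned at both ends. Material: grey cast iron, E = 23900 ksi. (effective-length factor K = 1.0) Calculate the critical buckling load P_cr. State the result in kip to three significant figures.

P_cr ≈ 3.83 kip

Buckling occurs about the weak axis: I_min = h·b³/12 with b = 1.52 in (the shorter side).
I_min = 2.76×1.52³/12 = 0.8077 in⁴
Effective length L_e = K·L = 1 × 223 = 223.0 in
P_cr = π²EI / L_e² = π² × 23900×10³ × 0.8077 / 223.0² = 3.831×10^3 lb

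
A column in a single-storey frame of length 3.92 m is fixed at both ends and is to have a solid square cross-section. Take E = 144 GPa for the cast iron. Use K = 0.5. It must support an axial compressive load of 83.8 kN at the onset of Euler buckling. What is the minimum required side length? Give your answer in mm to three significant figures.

a ≈ 40.6 mm

L_e = K·L = 0.5 × 3.92 = 1.960 m
Required I = P_cr·L_e²/(π²E) = 8.380×10^4 × 1.960² / (π² × 1.44×10^11) = 2.265×10^-7 m⁴
I_req = 2.265×10^5 mm⁴
Solid square: I = a⁴/12  ⇒  a = (12I)^(1/4) = (12×2.265×10^5)^(1/4) = 40.6 mm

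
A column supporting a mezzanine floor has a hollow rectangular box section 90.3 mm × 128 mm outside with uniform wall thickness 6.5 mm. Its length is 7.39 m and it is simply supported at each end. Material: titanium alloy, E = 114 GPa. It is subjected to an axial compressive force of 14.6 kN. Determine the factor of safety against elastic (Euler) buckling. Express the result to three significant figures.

Inner dimensions: h_i = 128 − 2×6.5 = 115.0 mm, b_i = 90.3 − 2×6.5 = 77.30 mm
Weak-axis I_min = (h_o·b_o³ − h_i·b_i³)/12 with b_o = 90.3, b_i = 77.30 mm (shorter outer/inner sides).
I_min = (128×90.3³ − 115.0×77.30³)/12 = 3.428×10^6 mm⁴
I = 3.428×10^6 mm⁴ = 3.428×10^-6 m⁴
Effective length L_e = K·L = 1 × 7.39 = 7.390 m
P_cr = π²EI / L_e² = π² × 114×10⁹ × 3.428×10^-6 / 7.390² = 7.062×10^4 N
Factor of safety n = P_cr / P = 70.616 / 14.6 = 4.84

n ≈ 4.84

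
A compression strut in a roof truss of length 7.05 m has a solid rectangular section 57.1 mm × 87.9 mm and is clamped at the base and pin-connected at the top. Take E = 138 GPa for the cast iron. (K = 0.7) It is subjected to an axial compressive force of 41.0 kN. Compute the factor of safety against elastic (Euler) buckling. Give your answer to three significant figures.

n ≈ 1.86

Buckling occurs about the weak axis: I_min = h·b³/12 with b = 57.1 mm (the shorter side).
I_min = 87.9×57.1³/12 = 1.364×10^6 mm⁴
I = 1.364×10^6 mm⁴ = 1.364×10^-6 m⁴
Effective length L_e = K·L = 0.7 × 7.05 = 4.935 m
P_cr = π²EI / L_e² = π² × 138×10⁹ × 1.364×10^-6 / 4.935² = 7.626×10^4 N
Factor of safety n = P_cr / P = 76.264 / 41.0 = 1.86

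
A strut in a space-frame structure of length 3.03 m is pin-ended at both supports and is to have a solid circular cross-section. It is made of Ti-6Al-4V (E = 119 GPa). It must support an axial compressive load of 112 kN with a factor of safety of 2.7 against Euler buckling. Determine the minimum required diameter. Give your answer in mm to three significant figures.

d ≈ 83.3 mm

Required P_cr = n·P = 2.7 × 112 = 302.4 kN
L_e = K·L = 1 × 3.03 = 3.030 m
Required I = P_cr·L_e²/(π²E) = 3.024×10^5 × 3.030² / (π² × 1.19×10^11) = 2.364×10^-6 m⁴
I_req = 2.364×10^6 mm⁴
Solid circle: I = πd⁴/64  ⇒  d = (64I/π)^(1/4) = (64×2.364×10^6/π)^(1/4) = 83.3 mm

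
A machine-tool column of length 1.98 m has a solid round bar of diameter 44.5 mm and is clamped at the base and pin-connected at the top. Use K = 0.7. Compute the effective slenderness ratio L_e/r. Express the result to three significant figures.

I = πd⁴/64 = π×44.5⁴/64 = 1.925×10^5 mm⁴
A = 1.555×10^3 mm²;  r_min = √(I/A) = √(1.925×10^5/1.555×10^3) = 11.12 mm
L_e = K·L = 0.7 × 1.98 m = 1.386 m = 1386.0 mm
λ = L_e / r_min = 1386.0 / 11.12 = 125

λ ≈ 125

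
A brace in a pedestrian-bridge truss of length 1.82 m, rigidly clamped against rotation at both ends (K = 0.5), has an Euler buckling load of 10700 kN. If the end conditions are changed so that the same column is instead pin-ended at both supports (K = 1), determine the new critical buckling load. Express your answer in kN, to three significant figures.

P_cr ≈ 2680 kN

P_cr ∝ 1/K², so P_cr,new = P_cr,old × (K_old/K_new)² = 10700 × (0.5/1)²
= 10700 × 0.2500 = 2680 kN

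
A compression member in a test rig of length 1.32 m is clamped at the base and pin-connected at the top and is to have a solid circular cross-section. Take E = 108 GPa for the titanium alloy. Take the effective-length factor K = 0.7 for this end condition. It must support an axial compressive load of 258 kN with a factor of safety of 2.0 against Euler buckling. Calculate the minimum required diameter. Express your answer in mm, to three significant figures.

d ≈ 53.9 mm

Required P_cr = n·P = 2.0 × 258 = 516.0 kN
L_e = K·L = 0.7 × 1.32 = 0.9240 m
Required I = P_cr·L_e²/(π²E) = 5.160×10^5 × 0.9240² / (π² × 1.08×10^11) = 4.133×10^-7 m⁴
I_req = 4.133×10^5 mm⁴
Solid circle: I = πd⁴/64  ⇒  d = (64I/π)^(1/4) = (64×4.133×10^5/π)^(1/4) = 53.9 mm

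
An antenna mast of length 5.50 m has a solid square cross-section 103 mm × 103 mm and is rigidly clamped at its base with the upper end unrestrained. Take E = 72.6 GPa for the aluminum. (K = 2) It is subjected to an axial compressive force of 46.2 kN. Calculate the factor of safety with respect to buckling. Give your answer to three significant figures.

I = a⁴/12 = 103⁴/12 = 9.379×10^6 mm⁴
I = 9.379×10^6 mm⁴ = 9.379×10^-6 m⁴
Effective length L_e = K·L = 2 × 5.50 = 11.00 m
P_cr = π²EI / L_e² = π² × 72.6×10⁹ × 9.379×10^-6 / 11.00² = 5.554×10^4 N
Factor of safety n = P_cr / P = 55.542 / 46.2 = 1.20

n ≈ 1.20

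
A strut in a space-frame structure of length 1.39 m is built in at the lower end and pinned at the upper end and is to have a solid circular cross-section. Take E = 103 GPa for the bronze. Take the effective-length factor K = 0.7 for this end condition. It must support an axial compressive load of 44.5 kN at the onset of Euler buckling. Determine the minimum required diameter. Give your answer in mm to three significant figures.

d ≈ 30.3 mm

L_e = K·L = 0.7 × 1.39 = 0.9730 m
Required I = P_cr·L_e²/(π²E) = 4.450×10^4 × 0.9730² / (π² × 1.03×10^11) = 4.144×10^-8 m⁴
I_req = 4.144×10^4 mm⁴
Solid circle: I = πd⁴/64  ⇒  d = (64I/π)^(1/4) = (64×4.144×10^4/π)^(1/4) = 30.3 mm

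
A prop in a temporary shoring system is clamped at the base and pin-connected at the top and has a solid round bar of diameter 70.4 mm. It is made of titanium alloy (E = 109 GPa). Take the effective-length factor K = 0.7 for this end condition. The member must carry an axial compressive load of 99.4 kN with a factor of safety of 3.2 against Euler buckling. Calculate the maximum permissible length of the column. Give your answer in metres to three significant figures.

I = πd⁴/64 = π×70.4⁴/64 = 1.206×10^6 mm⁴
I = 1.206×10^-6 m⁴
Required critical load P_cr = n·P = 3.2 × 99.4 = 318.1 kN = 3.181×10^5 N
From P_cr = π²EI/(K·L)²:  L = (1/K)·√(π²EI/P_cr) = (1/0.7)·√(π²×1.09×10^11×1.206×10^-6/3.181×10^5)
L = 2.88 m

L_max ≈ 2.88 m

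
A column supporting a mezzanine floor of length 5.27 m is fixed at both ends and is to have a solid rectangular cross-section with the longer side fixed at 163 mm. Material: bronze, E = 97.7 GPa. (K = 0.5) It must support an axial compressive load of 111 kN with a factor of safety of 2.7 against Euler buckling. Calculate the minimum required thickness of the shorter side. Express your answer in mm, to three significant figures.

Required P_cr = n·P = 2.7 × 111 = 299.7 kN
L_e = K·L = 0.5 × 5.27 = 2.635 m
Required I = P_cr·L_e²/(π²E) = 2.997×10^5 × 2.635² / (π² × 9.77×10^10) = 2.158×10^-6 m⁴
I_req = 2.158×10^6 mm⁴
Rectangle, weak axis: I_min = h·b³/12 with h = 163 mm fixed  ⇒  b = (12I/h)^(1/3) = 54.2 mm

b ≈ 54.2 mm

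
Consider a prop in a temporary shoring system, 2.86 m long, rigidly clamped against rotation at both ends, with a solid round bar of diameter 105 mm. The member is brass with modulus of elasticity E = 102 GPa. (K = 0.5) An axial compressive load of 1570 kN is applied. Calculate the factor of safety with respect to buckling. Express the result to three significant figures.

n ≈ 1.87

I = πd⁴/64 = π×105⁴/64 = 5.967×10^6 mm⁴
I = 5.967×10^6 mm⁴ = 5.967×10^-6 m⁴
Effective length L_e = K·L = 0.5 × 2.86 = 1.430 m
P_cr = π²EI / L_e² = π² × 102×10⁹ × 5.967×10^-6 / 1.430² = 2.937×10^6 N
Factor of safety n = P_cr / P = 2937.3 / 1570 = 1.87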